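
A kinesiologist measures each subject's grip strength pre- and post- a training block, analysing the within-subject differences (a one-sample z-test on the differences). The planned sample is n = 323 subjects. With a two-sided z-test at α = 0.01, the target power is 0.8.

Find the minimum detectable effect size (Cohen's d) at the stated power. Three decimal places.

d ≈ 0.190

Need Φ(δ − 2.576) = 0.8, so δ = 2.576 + 0.842 = 3.417.
(The second rejection-region term Φ(−δ − z_{α/2}) is negligible and dropped.)
δ = d·√n ⇒ d = δ/√n = 3.417/√323 = 0.1902.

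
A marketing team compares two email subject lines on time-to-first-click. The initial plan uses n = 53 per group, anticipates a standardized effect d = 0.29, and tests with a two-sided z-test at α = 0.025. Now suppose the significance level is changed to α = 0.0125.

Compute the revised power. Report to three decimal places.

δ = d·√(n/2) = 0.29 × √(53/2) = 1.4929 (unchanged). New critical value: z_{0.0063} = 2.498.
Revised power = Φ(δ − 2.498) + Φ(−δ − 2.498) = Φ(-1.005) + Φ(-3.991) = 0.1575 + 0.0000 = 0.1575.

Power ≈ 0.158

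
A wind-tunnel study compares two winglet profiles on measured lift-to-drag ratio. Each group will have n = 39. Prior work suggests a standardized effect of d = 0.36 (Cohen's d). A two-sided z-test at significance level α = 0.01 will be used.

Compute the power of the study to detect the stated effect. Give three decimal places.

Noncentrality parameter: δ = d·√(n/2) = 0.36 × √(39/2) = 1.5897
Critical value for a two-sided test at α = 0.01: z_{α/2} = 2.576.
Power = Φ(δ − 2.576) + Φ(−δ − 2.576) = Φ(-0.986) + Φ(-4.166) = 0.1620 + 0.0000 = 0.1621.

Power ≈ 0.162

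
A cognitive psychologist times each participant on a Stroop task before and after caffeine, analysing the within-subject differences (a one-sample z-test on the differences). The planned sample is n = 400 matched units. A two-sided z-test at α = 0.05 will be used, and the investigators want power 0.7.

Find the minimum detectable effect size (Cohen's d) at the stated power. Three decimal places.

d ≈ 0.124

Required noncentrality: δ = z_{0.025} + z_{0.30} = 1.960 + 0.524 = 2.484.
(Lower-tail contribution to power is negligible for δ > 0.)
δ = d·√n ⇒ d = δ/√n = 2.484/√400 = 0.1242.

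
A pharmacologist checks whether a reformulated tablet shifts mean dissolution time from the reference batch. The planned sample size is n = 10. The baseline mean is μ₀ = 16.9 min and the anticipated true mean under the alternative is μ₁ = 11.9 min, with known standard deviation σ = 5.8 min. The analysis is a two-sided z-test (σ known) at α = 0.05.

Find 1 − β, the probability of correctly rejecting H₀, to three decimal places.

Standardized effect: d = |μ₁ − μ₀| / σ = |11.9 − 16.9| / 5.8 = 0.8621
Noncentrality parameter: δ = d·√n = 0.8621 × √10 = 2.7261
Critical value for a two-sided test at α = 0.05: z_{α/2} = 1.960.
Power = Φ(δ − 1.960) + Φ(−δ − 1.960) = Φ(0.766) + Φ(-4.686) = 0.7782 + 0.0000 = 0.7782.

Power ≈ 0.778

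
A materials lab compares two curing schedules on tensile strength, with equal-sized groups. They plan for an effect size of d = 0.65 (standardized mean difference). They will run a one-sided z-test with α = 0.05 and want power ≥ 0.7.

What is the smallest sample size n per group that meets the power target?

For power 0.7 need Φ(δ − z_{0.05}) = 0.7, so δ = z_{0.05} + z_{0.30} = 1.645 + 0.524 = 2.169.
δ = d·√(n/2) ⇒ n = 2(δ/d)² = 2 × (2.169 / 0.65)² = 22.28.
Round up to the next whole unit.

n = 23 per group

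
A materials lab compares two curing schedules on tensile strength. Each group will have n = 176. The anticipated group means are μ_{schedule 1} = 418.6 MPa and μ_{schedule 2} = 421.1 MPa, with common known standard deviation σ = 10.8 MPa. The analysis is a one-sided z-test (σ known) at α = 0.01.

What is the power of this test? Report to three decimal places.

Power ≈ 0.438

Standardized effect: d = |μ_{schedule 1} − μ_{schedule 2}| / σ = |418.6 − 421.1| / 10.8 = 0.2315
Noncentrality parameter: δ = d·√(n/2) = 0.2315 × √(176/2) = 2.1715
One-sided α = 0.01 → critical value z_{0.01} = 2.326.
Power = P(Z > 2.326 − δ) = Φ(-0.155) = 0.4385.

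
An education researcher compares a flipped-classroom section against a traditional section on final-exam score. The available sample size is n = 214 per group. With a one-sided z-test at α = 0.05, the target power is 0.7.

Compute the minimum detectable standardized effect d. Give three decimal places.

d ≈ 0.210

Need Φ(δ − 1.645) = 0.7, so δ = 1.645 + 0.524 = 2.169.
δ = d·√(n/2) ⇒ d = δ/√(n/2) = 2.169/√(214/2) = 0.2097.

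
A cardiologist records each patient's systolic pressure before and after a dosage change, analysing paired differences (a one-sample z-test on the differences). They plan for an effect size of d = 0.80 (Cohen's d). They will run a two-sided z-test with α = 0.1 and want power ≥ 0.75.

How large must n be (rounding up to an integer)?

Set Φ(δ − 1.645) = 0.75; then δ − 1.645 = Φ⁻¹(0.75) = 0.674, giving δ = 2.319.
(For δ > 0 the lower-tail rejection region contributes negligibly to power, so the one-term inversion is standard.)
δ = d·√n ⇒ n = (δ/d)² = (2.319 / 0.80)² = 8.41.
Round up to the next whole unit.

n = 9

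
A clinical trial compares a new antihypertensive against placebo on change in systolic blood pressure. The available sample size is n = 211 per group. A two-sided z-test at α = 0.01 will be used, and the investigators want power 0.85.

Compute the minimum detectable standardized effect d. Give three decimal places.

Required noncentrality: δ = z_{0.005} + z_{0.15} = 2.576 + 1.036 = 3.612.
(Lower-tail contribution to power is negligible for δ > 0.)
δ = d·√(n/2) ⇒ d = δ/√(n/2) = 3.612/√(211/2) = 0.3517.

d ≈ 0.352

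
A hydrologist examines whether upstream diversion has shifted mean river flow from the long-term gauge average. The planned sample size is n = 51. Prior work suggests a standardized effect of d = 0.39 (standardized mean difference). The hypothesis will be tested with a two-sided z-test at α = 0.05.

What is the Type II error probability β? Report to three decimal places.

β ≈ 0.205

Noncentrality parameter: δ = d·√n = 0.39 × √51 = 2.7852
Two-sided α = 0.05 → critical value z_{0.025} = 1.960.
Power = Φ(δ − 1.960) + Φ(−δ − 1.960) = Φ(0.825) + Φ(-4.745) = 0.7954 + 0.0000 = 0.7954.
Type II error: β = 1 − power = 1 − 0.7954 = 0.2046.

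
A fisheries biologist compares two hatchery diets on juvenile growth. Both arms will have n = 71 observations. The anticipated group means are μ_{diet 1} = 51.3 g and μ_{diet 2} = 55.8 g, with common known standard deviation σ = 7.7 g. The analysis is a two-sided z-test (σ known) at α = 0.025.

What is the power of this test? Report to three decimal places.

Standardized effect: d = |μ_{diet 1} − μ_{diet 2}| / σ = |51.3 − 55.8| / 7.7 = 0.5844
Noncentrality parameter: δ = d·√(n/2) = 0.5844 × √(71/2) = 3.4821
Two-sided α = 0.025 → critical value z_{0.0125} = 2.241.
Power = Φ(δ − 2.241) + Φ(−δ − 2.241) = Φ(1.241) + Φ(-5.723) = 0.8926 + 0.0000 = 0.8926.

Power ≈ 0.893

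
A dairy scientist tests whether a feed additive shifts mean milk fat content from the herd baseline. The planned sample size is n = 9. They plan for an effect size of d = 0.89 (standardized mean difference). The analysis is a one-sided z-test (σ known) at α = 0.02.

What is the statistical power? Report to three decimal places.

Noncentrality parameter: δ = d·√n = 0.89 × √9 = 2.6700
Critical value for a one-sided test at α = 0.02: z_α = 2.054.
Power = P(Z > 2.054 − δ) = Φ(0.616) = 0.7311.

Power ≈ 0.731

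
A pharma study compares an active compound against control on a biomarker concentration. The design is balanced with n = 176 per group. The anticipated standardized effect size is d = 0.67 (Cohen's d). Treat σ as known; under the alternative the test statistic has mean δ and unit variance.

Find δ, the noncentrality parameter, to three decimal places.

δ ≈ 6.285

The noncentrality parameter scales effect size by the design's sample-size factor: δ = d·√(n/2) = 0.67 × √(176/2) = 6.2852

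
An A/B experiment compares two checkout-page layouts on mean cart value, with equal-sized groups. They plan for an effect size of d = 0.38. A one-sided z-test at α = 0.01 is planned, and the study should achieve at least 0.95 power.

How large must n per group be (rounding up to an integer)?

n = 219 per group

For power 0.95 need Φ(δ − z_{0.01}) = 0.95, so δ = z_{0.01} + z_{0.05} = 2.326 + 1.645 = 3.971.
δ = d·√(n/2) ⇒ n = 2(δ/d)² = 2 × (3.971 / 0.38)² = 218.43.
Round up to the next whole unit.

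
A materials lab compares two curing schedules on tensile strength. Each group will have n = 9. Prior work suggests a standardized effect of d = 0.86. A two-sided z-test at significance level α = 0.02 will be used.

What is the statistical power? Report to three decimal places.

Noncentrality parameter: δ = d·√(n/2) = 0.86 × √(9/2) = 1.8243
Critical value for a two-sided test at α = 0.02: z_{α/2} = 2.326.
Power = Φ(δ − 2.326) + Φ(−δ − 2.326) = Φ(-0.502) + Φ(-4.151) = 0.3078 + 0.0000 = 0.3078.

Power ≈ 0.308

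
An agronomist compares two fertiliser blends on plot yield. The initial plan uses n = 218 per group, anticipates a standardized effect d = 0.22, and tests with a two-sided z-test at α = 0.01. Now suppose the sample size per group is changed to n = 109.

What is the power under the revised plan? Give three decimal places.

Power ≈ 0.171

With n = 109 per group: δ = d·√(n/2) = 0.22 × √(109/2) = 1.6241. Critical value z_{0.005} = 2.576.
Revised power = Φ(δ − 2.576) + Φ(−δ − 2.576) = Φ(-0.952) + Φ(-4.200) = 0.1706 + 0.0000 = 0.1706.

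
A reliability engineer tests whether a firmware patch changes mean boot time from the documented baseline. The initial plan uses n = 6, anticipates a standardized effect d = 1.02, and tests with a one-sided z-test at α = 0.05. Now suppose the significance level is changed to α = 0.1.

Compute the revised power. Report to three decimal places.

Power ≈ 0.888

δ = d·√n = 1.02 × √6 = 2.4985 (unchanged). New critical value: z_{0.1} = 1.282.
Revised power = Φ(δ − 1.282) = Φ(1.217) = 0.8882.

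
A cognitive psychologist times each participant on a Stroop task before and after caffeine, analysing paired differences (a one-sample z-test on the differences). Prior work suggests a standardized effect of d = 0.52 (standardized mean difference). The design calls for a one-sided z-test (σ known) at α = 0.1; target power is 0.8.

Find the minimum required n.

n = 17

For power 0.8 need Φ(δ − z_{0.1}) = 0.8, so δ = z_{0.1} + z_{0.20} = 1.282 + 0.842 = 2.123.
δ = d·√n ⇒ n = (δ/d)² = (2.123 / 0.52)² = 16.67.
Rounding up, n = 17.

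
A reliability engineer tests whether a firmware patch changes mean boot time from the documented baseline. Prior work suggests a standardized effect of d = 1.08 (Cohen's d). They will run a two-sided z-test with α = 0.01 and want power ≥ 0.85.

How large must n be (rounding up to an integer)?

Set Φ(δ − 2.576) = 0.85; then δ − 2.576 = Φ⁻¹(0.85) = 1.036, giving δ = 3.612.
(For δ > 0 the lower-tail rejection region contributes negligibly to power, so the one-term inversion is standard.)
δ = d·√n ⇒ n = (δ/d)² = (3.612 / 1.08)² = 11.19.
Round up to the next whole unit.

n = 12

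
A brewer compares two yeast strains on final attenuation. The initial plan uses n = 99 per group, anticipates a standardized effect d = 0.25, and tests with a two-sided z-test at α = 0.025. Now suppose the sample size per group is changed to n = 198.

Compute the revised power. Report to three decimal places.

With n = 198 per group: δ = d·√(n/2) = 0.25 × √(198/2) = 2.4875. Critical value z_{0.0125} = 2.241.
Revised power = Φ(δ − 2.241) + Φ(−δ − 2.241) = Φ(0.246) + Φ(-4.729) = 0.5972 + 0.0000 = 0.5972.

Power ≈ 0.597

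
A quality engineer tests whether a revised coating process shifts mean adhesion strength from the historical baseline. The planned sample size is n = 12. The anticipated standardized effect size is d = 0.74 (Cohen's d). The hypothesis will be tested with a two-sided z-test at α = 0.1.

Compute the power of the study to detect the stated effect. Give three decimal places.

Noncentrality parameter: δ = d·√n = 0.74 × √12 = 2.5634
Critical value for a two-sided test at α = 0.1: z_{α/2} = 1.645.
Power = Φ(δ − 1.645) + Φ(−δ − 1.645) = Φ(0.919) + Φ(-4.208) = 0.8208 + 0.0000 = 0.8209.

Power ≈ 0.821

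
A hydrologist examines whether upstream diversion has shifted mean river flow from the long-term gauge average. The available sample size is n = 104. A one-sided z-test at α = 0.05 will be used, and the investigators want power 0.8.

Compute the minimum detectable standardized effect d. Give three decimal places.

d ≈ 0.244

Need Φ(δ − 1.645) = 0.8, so δ = 1.645 + 0.842 = 2.486.
δ = d·√n ⇒ d = δ/√n = 2.486/√104 = 0.2438.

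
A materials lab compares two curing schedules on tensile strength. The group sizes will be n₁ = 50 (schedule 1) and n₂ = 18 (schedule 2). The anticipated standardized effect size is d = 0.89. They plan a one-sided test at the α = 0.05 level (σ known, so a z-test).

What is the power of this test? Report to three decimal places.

Power ≈ 0.944

Noncentrality parameter: δ = d / √(1/n₁ + 1/n₂) = 0.89 / √(1/50 + 1/18) = 3.2379
Critical value for a one-sided test at α = 0.05: z_α = 1.645.
Power = P(Z > 1.645 − δ) = Φ(1.593) = 0.9444.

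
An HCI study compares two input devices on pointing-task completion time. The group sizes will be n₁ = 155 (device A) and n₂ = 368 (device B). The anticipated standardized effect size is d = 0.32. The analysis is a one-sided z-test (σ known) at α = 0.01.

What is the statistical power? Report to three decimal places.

Noncentrality parameter: δ = d / √(1/n₁ + 1/n₂) = 0.32 / √(1/155 + 1/368) = 3.3419
Critical value for a one-sided test at α = 0.01: z_α = 2.326.
Power = P(Z > 2.326 − δ) = Φ(1.016) = 0.8451.

Power ≈ 0.845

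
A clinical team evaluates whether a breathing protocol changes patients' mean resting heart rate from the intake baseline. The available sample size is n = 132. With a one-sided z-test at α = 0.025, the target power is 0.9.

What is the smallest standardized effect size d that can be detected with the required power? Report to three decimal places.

Required noncentrality: δ = z_{0.025} + z_{0.10} = 1.960 + 1.282 = 3.242.
δ = d·√n ⇒ d = δ/√n = 3.242/√132 = 0.2821.

d ≈ 0.282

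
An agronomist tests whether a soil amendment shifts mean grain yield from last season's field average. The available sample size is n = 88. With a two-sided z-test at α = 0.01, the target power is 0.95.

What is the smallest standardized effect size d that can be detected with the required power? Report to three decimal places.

Need Φ(δ − 2.576) = 0.95, so δ = 2.576 + 1.645 = 4.221.
(Lower-tail contribution to power is negligible for δ > 0.)
δ = d·√n ⇒ d = δ/√n = 4.221/√88 = 0.4499.

d ≈ 0.450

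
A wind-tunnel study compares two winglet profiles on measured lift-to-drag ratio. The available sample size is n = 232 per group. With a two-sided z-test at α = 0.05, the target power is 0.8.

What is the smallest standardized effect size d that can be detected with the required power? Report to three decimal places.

d ≈ 0.260

Need Φ(δ − 1.960) = 0.8, so δ = 1.960 + 0.842 = 2.802.
(The second rejection-region term Φ(−δ − z_{α/2}) is negligible and dropped.)
δ = d·√(n/2) ⇒ d = δ/√(n/2) = 2.802/√(232/2) = 0.2601.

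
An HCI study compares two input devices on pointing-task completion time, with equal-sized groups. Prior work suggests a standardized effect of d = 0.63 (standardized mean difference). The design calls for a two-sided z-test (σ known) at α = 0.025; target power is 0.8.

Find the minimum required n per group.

n = 48 per group

Set Φ(δ − 2.241) = 0.8; then δ − 2.241 = Φ⁻¹(0.8) = 0.842, giving δ = 3.083.
(For δ > 0 the lower-tail rejection region contributes negligibly to power, so the one-term inversion is standard.)
δ = d·√(n/2) ⇒ n = 2(δ/d)² = 2 × (3.083 / 0.63)² = 47.90.
Round up to the next whole unit.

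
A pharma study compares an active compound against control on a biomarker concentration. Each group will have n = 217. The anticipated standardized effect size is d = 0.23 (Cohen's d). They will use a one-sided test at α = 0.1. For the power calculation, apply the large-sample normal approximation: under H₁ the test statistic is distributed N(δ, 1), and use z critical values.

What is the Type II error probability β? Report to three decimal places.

β ≈ 0.133

Noncentrality parameter: δ = d·√(n/2) = 0.23 × √(217/2) = 2.3958
Critical value for a one-sided test at α = 0.1: z_α = 1.282.
Power = P(Z > 1.282 − δ) = Φ(1.114) = 0.8674.
Type II error: β = 1 − power = 1 − 0.8674 = 0.1326.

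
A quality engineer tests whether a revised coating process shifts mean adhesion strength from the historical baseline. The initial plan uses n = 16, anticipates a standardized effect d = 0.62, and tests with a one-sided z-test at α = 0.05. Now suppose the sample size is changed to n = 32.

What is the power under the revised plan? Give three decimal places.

With n = 32: δ = d·√n = 0.62 × √32 = 3.5072. Critical value z_{0.05} = 1.645.
Revised power = Φ(δ − 1.645) = Φ(1.862) = 0.9687.

Power ≈ 0.969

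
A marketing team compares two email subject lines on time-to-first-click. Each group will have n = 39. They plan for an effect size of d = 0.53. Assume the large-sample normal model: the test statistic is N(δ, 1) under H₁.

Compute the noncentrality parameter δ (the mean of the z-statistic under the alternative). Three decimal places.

δ ≈ 2.340

The noncentrality parameter scales effect size by the design's sample-size factor: δ = d·√(n/2) = 0.53 × √(39/2) = 2.3404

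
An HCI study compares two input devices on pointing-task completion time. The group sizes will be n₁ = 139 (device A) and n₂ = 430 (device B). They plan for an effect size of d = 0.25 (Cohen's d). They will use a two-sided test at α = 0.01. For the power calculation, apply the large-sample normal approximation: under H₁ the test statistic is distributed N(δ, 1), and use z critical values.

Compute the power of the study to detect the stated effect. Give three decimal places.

Noncentrality parameter: δ = d / √(1/n₁ + 1/n₂) = 0.25 / √(1/139 + 1/430) = 2.5623
Critical value for a two-sided test at α = 0.01: z_{α/2} = 2.576.
Power = Φ(δ − 2.576) + Φ(−δ − 2.576) = Φ(-0.014) + Φ(-5.138) = 0.4946 + 0.0000 = 0.4946.

Power ≈ 0.495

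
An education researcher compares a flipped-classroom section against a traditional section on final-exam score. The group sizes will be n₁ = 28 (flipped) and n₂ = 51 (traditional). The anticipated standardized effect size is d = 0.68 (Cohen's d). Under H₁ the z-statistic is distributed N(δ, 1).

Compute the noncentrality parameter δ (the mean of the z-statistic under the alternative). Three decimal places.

δ ≈ 2.891

The noncentrality parameter scales effect size by the design's sample-size factor: δ = d / √(1/n₁ + 1/n₂) = 0.68 / √(1/28 + 1/51) = 2.8911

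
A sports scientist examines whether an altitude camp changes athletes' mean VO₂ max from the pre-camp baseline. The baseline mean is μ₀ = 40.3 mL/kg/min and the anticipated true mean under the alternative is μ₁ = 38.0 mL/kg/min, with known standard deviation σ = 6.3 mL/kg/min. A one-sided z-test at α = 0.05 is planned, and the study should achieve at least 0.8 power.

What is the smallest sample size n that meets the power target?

Standardized effect: d = |μ₁ − μ₀| / σ = |38.0 − 40.3| / 6.3 = 0.3651
Set Φ(δ − 1.645) = 0.8; then δ − 1.645 = Φ⁻¹(0.8) = 0.842, giving δ = 2.486.
δ = d·√n ⇒ n = (δ/d)² = (2.486 / 0.3651)² = 46.39.
Round up to the next whole unit.

n = 47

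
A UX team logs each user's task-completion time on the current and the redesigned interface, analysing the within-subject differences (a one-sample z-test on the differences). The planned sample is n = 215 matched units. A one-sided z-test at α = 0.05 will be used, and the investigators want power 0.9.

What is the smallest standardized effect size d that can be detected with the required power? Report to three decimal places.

d ≈ 0.200

Need Φ(δ − 1.645) = 0.9, so δ = 1.645 + 1.282 = 2.926.
δ = d·√n ⇒ d = δ/√n = 2.926/√215 = 0.1996.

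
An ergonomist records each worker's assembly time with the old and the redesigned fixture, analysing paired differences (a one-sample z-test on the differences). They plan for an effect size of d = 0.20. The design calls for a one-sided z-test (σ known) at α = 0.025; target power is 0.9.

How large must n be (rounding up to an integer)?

n = 263

For power 0.9 need Φ(δ − z_{0.025}) = 0.9, so δ = z_{0.025} + z_{0.10} = 1.960 + 1.282 = 3.242.
δ = d·√n ⇒ n = (δ/d)² = (3.242 / 0.20)² = 262.69.
Round up to the next whole unit.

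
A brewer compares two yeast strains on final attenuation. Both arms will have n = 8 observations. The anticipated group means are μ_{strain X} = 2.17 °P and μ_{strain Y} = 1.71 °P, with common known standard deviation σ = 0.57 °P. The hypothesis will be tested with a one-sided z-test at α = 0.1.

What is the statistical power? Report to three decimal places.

Standardized effect: d = |μ_{strain X} − μ_{strain Y}| / σ = |2.17 − 1.71| / 0.57 = 0.8070
Noncentrality parameter: δ = d·√(n/2) = 0.8070 × √(8/2) = 1.6140
One-sided α = 0.1 → critical value z_{0.1} = 1.282.
Power = Φ(δ − 1.282) = Φ(0.332) = 0.6302.

Power ≈ 0.630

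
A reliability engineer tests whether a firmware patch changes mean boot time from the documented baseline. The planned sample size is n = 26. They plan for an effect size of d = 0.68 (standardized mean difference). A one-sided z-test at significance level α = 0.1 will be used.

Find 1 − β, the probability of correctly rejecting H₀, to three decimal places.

Noncentrality parameter: δ = d·√n = 0.68 × √26 = 3.4673
Critical value for a one-sided test at α = 0.1: z_α = 1.282.
Power = Φ(δ − 1.282) = Φ(2.186) = 0.9856.

Power ≈ 0.986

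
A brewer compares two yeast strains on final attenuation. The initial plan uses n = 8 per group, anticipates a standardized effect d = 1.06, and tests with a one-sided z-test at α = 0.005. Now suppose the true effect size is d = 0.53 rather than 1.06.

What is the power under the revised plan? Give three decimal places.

With d = 0.53: δ = d·√(n/2) = 0.53 × √(8/2) = 1.0600. Critical value z_{0.005} = 2.576.
Revised power = Φ(δ − 2.576) = Φ(-1.516) = 0.0648.

Power ≈ 0.065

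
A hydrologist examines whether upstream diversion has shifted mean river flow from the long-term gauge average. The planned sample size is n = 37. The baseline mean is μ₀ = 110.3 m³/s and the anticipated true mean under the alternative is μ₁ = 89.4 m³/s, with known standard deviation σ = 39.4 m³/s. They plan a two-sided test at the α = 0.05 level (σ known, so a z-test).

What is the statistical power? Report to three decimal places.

Power ≈ 0.897

Standardized effect: d = |μ₁ − μ₀| / σ = |89.4 − 110.3| / 39.4 = 0.5305
Noncentrality parameter: δ = d·√n = 0.5305 × √37 = 3.2266
Two-sided α = 0.05 → critical value z_{0.025} = 1.960.
Power = Φ(δ − 1.960) + Φ(−δ − 1.960) = Φ(1.267) + Φ(-5.187) = 0.8974 + 0.0000 = 0.8974.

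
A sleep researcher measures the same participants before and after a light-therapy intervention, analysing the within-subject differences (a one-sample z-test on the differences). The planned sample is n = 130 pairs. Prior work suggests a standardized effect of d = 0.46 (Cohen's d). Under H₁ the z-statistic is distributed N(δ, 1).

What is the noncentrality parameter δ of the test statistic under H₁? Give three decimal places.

δ ≈ 5.245

δ = d·√n = 0.46 × √130 = 5.2448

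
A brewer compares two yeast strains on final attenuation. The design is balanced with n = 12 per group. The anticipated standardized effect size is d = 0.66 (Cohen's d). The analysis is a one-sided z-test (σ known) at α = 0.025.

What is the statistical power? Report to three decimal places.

Power ≈ 0.366

Noncentrality parameter: δ = d·√(n/2) = 0.66 × √(12/2) = 1.6167
Critical value for a one-sided test at α = 0.025: z_α = 1.960.
Power = P(Z > 1.960 − δ) = Φ(-0.343) = 0.3657.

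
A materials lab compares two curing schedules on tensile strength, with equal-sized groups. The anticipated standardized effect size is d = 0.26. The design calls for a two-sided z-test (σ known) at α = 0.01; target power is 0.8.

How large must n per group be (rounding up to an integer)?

n = 346 per group

Set Φ(δ − 2.576) = 0.8; then δ − 2.576 = Φ⁻¹(0.8) = 0.842, giving δ = 3.417.
(The Φ(−δ − z_{α/2}) term is vanishingly small for δ > 0 and is dropped in the standard sample-size formula.)
δ = d·√(n/2) ⇒ n = 2(δ/d)² = 2 × (3.417 / 0.26)² = 345.53.
Rounding up, n = 346 per group.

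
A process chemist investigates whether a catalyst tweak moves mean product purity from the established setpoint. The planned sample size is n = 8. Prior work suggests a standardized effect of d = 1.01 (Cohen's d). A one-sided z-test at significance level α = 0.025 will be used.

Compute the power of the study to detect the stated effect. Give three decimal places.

Noncentrality parameter: δ = d·√n = 1.01 × √8 = 2.8567
One-sided α = 0.025 → critical value z_{0.025} = 1.960.
Power = Φ(δ − 1.960) = Φ(0.897) = 0.8151.

Power ≈ 0.815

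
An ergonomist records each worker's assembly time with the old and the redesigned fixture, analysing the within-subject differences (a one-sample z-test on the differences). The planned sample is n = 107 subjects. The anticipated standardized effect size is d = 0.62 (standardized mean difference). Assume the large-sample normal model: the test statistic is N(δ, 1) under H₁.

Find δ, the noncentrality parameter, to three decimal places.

δ ≈ 6.413

δ = d·√n = 0.62 × √107 = 6.4133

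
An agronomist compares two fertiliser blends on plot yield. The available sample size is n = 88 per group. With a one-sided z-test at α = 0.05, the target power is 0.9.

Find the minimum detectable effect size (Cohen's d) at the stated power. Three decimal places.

d ≈ 0.441

Required noncentrality: δ = z_{0.05} + z_{0.10} = 1.645 + 1.282 = 2.926.
δ = d·√(n/2) ⇒ d = δ/√(n/2) = 2.926/√(88/2) = 0.4412.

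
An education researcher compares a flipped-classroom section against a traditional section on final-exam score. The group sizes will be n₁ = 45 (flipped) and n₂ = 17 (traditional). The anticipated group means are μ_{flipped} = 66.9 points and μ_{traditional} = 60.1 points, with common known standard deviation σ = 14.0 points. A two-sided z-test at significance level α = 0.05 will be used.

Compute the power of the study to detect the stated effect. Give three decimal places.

Standardized effect: d = |μ_{flipped} − μ_{traditional}| / σ = |66.9 − 60.1| / 14.0 = 0.4857
Noncentrality parameter: δ = d / √(1/n₁ + 1/n₂) = 0.4857 / √(1/45 + 1/17) = 1.7061
Two-sided α = 0.05 → critical value z_{0.025} = 1.960.
Power = Φ(δ − 1.960) + Φ(−δ − 1.960) = Φ(-0.254) + Φ(-3.666) = 0.3998 + 0.0001 = 0.3999.

Power ≈ 0.400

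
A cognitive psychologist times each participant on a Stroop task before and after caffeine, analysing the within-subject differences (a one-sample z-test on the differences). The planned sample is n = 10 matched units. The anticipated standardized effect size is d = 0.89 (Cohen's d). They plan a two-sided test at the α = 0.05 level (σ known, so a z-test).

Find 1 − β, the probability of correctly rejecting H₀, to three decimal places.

Power ≈ 0.804

Noncentrality parameter: δ = d·√n = 0.89 × √10 = 2.8144
Critical value for a two-sided test at α = 0.05: z_{α/2} = 1.960.
Power = Φ(δ − 1.960) + Φ(−δ − 1.960) = Φ(0.854) + Φ(-4.774) = 0.8036 + 0.0000 = 0.8036.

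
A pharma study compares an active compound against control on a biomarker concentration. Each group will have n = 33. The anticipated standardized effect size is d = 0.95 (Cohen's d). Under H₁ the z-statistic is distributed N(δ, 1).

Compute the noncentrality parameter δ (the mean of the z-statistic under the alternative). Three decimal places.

δ ≈ 3.859

The noncentrality parameter scales effect size by the design's sample-size factor: δ = d·√(n/2) = 0.95 × √(33/2) = 3.8589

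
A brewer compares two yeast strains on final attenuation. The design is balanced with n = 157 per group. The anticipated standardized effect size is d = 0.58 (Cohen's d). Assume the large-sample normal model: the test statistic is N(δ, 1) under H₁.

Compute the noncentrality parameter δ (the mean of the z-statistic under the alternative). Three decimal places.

δ ≈ 5.139

The noncentrality parameter scales effect size by the design's sample-size factor: δ = d·√(n/2) = 0.58 × √(157/2) = 5.1388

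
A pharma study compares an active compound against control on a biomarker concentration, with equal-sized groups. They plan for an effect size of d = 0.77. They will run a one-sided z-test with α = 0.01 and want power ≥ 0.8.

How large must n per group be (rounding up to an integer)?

Set Φ(δ − 2.326) = 0.8; then δ − 2.326 = Φ⁻¹(0.8) = 0.842, giving δ = 3.168.
δ = d·√(n/2) ⇒ n = 2(δ/d)² = 2 × (3.168 / 0.77)² = 33.85.
Round up to the next whole unit.

n = 34 per group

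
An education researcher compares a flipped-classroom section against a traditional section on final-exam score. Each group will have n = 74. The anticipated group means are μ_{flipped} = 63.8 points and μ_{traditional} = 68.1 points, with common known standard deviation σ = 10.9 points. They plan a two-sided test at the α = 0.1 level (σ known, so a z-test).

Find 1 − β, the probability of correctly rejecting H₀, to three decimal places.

Standardized effect: d = |μ_{flipped} − μ_{traditional}| / σ = |63.8 − 68.1| / 10.9 = 0.3945
Noncentrality parameter: δ = d·√(n/2) = 0.3945 × √(74/2) = 2.3996
Two-sided α = 0.1 → critical value z_{0.05} = 1.645.
Power = Φ(δ − 1.645) + Φ(−δ − 1.645) = Φ(0.755) + Φ(-4.044) = 0.7748 + 0.0000 = 0.7748.

Power ≈ 0.775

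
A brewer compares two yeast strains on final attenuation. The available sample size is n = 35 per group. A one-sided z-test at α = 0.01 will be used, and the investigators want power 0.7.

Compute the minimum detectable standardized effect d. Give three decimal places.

d ≈ 0.681

Need Φ(δ − 2.326) = 0.7, so δ = 2.326 + 0.524 = 2.851.
δ = d·√(n/2) ⇒ d = δ/√(n/2) = 2.851/√(35/2) = 0.6815.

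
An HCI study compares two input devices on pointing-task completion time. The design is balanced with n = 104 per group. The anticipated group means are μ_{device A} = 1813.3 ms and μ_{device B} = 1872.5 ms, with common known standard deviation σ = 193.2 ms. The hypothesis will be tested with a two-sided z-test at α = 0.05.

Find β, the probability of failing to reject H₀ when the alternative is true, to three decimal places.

Standardized effect: d = |μ_{device A} − μ_{device B}| / σ = |1813.3 − 1872.5| / 193.2 = 0.3064
Noncentrality parameter: δ = d·√(n/2) = 0.3064 × √(104/2) = 2.2096
Two-sided α = 0.05 → critical value z_{0.025} = 1.960.
Power = Φ(δ − 1.960) + Φ(−δ − 1.960) = Φ(0.250) + Φ(-4.170) = 0.5986 + 0.0000 = 0.5986.
Type II error: β = 1 − power = 1 − 0.5986 = 0.4014.

β ≈ 0.401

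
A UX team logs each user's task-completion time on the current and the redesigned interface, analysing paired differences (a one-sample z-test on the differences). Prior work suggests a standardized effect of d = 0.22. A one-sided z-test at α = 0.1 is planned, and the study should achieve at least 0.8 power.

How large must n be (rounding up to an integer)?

For power 0.8 need Φ(δ − z_{0.1}) = 0.8, so δ = z_{0.1} + z_{0.20} = 1.282 + 0.842 = 2.123.
δ = d·√n ⇒ n = (δ/d)² = (2.123 / 0.22)² = 93.14.
Rounding up, n = 94.

n = 94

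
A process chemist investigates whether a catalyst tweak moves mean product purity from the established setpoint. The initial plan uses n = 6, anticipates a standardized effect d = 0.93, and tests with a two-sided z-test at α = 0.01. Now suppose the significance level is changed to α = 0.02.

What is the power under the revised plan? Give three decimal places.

δ = d·√n = 0.93 × √6 = 2.2780 (unchanged). New critical value: z_{0.01} = 2.326.
Revised power = Φ(δ − 2.326) + Φ(−δ − 2.326) = Φ(-0.048) + Φ(-4.604) = 0.4807 + 0.0000 = 0.4807.

Power ≈ 0.481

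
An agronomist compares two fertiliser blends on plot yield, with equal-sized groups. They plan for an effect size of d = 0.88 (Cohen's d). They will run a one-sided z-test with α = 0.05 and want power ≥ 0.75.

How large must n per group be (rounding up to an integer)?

Set Φ(δ − 1.645) = 0.75; then δ − 1.645 = Φ⁻¹(0.75) = 0.674, giving δ = 2.319.
δ = d·√(n/2) ⇒ n = 2(δ/d)² = 2 × (2.319 / 0.88)² = 13.89.
Rounding up, n = 14 per group.

n = 14 per group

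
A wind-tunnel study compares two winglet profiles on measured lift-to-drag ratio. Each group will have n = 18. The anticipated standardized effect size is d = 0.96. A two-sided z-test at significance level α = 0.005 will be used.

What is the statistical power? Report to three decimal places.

Power ≈ 0.529

Noncentrality parameter: δ = d·√(n/2) = 0.96 × √(18/2) = 2.8800
Two-sided α = 0.005 → critical value z_{0.0025} = 2.807.
Power = Φ(δ − 2.807) + Φ(−δ − 2.807) = Φ(0.073) + Φ(-5.687) = 0.5291 + 0.0000 = 0.5291.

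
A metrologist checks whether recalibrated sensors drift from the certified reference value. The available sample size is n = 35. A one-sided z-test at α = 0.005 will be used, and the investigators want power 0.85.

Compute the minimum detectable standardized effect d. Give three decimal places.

d ≈ 0.611

Need Φ(δ − 2.576) = 0.85, so δ = 2.576 + 1.036 = 3.612.
δ = d·√n ⇒ d = δ/√n = 3.612/√35 = 0.6106.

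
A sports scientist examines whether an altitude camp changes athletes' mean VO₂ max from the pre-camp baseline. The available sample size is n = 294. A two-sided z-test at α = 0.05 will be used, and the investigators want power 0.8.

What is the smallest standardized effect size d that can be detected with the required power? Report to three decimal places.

Required noncentrality: δ = z_{0.025} + z_{0.20} = 1.960 + 0.842 = 2.802.
(Lower-tail contribution to power is negligible for δ > 0.)
δ = d·√n ⇒ d = δ/√n = 2.802/√294 = 0.1634.

d ≈ 0.163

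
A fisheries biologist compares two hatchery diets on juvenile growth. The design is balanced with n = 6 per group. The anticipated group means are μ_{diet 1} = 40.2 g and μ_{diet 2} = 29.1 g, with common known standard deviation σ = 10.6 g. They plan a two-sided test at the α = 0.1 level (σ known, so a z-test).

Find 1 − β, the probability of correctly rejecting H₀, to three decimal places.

Power ≈ 0.567

Standardized effect: d = |μ_{diet 1} − μ_{diet 2}| / σ = |40.2 − 29.1| / 10.6 = 1.0472
Noncentrality parameter: δ = d·√(n/2) = 1.0472 × √(6/2) = 1.8138
Two-sided α = 0.1 → critical value z_{0.05} = 1.645.
Power = Φ(δ − 1.645) + Φ(−δ − 1.645) = Φ(0.169) + Φ(-3.459) = 0.5671 + 0.0003 = 0.5673.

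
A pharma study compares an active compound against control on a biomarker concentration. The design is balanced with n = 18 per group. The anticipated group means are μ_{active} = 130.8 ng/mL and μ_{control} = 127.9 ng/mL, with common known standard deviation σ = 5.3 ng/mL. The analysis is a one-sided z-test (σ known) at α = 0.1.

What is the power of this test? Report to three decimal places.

Power ≈ 0.641

Standardized effect: d = |μ_{active} − μ_{control}| / σ = |130.8 − 127.9| / 5.3 = 0.5472
Noncentrality parameter: δ = d·√(n/2) = 0.5472 × √(18/2) = 1.6415
Critical value for a one-sided test at α = 0.1: z_α = 1.282.
Power = Φ(δ − 1.282) = Φ(0.360) = 0.6406.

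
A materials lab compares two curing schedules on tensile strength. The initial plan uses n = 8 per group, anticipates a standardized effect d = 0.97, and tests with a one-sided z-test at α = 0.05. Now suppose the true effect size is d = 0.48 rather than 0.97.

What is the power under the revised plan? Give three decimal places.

With d = 0.48: δ = d·√(n/2) = 0.48 × √(8/2) = 0.9600. Critical value z_{0.05} = 1.645.
Revised power = Φ(δ − 1.645) = Φ(-0.685) = 0.2467.

Power ≈ 0.247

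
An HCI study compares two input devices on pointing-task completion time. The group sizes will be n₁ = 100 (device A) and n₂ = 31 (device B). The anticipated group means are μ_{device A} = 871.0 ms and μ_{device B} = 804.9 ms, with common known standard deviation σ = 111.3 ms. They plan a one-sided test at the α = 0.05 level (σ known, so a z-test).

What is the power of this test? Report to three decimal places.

Power ≈ 0.893

Standardized effect: d = |μ_{device A} − μ_{device B}| / σ = |871.0 − 804.9| / 111.3 = 0.5939
Noncentrality parameter: δ = d / √(1/n₁ + 1/n₂) = 0.5939 / √(1/100 + 1/31) = 2.8890
Critical value for a one-sided test at α = 0.05: z_α = 1.645.
Power = P(Z > 1.645 − δ) = Φ(1.244) = 0.8933.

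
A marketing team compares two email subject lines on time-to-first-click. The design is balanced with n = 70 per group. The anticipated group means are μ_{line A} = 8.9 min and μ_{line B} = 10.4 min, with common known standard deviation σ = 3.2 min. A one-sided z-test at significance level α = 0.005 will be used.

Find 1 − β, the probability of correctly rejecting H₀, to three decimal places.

Power ≈ 0.578

Standardized effect: d = |μ_{line A} − μ_{line B}| / σ = |8.9 − 10.4| / 3.2 = 0.4688
Noncentrality parameter: δ = d·√(n/2) = 0.4688 × √(70/2) = 2.7732
Critical value for a one-sided test at α = 0.005: z_α = 2.576.
Power = P(Z > 2.576 − δ) = Φ(0.197) = 0.5782.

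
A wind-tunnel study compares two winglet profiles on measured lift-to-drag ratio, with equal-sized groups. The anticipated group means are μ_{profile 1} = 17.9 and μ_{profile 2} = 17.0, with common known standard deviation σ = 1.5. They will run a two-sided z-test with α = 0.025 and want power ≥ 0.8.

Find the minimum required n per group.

Standardized effect: d = |μ_{profile 1} − μ_{profile 2}| / σ = |17.9 − 17.0| / 1.5 = 0.6000
For power 0.8 need Φ(δ − z_{0.0125}) = 0.8, so δ = z_{0.0125} + z_{0.20} = 2.241 + 0.842 = 3.083.
(Ignoring the negligible lower-tail rejection probability gives the usual closed-form inversion.)
δ = d·√(n/2) ⇒ n = 2(δ/d)² = 2 × (3.083 / 0.6000)² = 52.81.
Round up to the next whole unit.

n = 53 per group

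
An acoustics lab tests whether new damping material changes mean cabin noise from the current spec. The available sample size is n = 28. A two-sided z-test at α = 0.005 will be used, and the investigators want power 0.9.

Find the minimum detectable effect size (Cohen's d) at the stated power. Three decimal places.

d ≈ 0.773

Need Φ(δ − 2.807) = 0.9, so δ = 2.807 + 1.282 = 4.089.
(Lower-tail contribution to power is negligible for δ > 0.)
δ = d·√n ⇒ d = δ/√n = 4.089/√28 = 0.7727.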